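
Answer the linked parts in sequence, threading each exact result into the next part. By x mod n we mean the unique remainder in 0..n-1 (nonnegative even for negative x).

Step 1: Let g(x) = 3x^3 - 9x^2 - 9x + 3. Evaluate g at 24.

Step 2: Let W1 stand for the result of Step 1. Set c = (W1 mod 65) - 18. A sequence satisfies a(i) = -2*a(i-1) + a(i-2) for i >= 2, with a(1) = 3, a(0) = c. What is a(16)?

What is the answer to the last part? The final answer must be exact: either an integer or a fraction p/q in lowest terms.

Step 1: 3*(24)^3 - 9*(24)^2 - 9*(24)^1 + 3 = (41472) + (-5184) + (-216) + (3) = 36075; answer 36075
Step 2: W1 = 36075; c = -18; a(2) = -2*(3) + 1*(-18) = -24; iterating: a(2)=-24, a(3)=51, a(4)=-126, a(5)=303, a(6)=-732, a(7)=1767, a(8)=-4266, a(9)=10299, a(10)=-24864, a(11)=60027, a(12)=-144918, a(13)=349863, a(14)=-844644, a(15)=2039151, a(16)=-4922946; answer -4922946

-4922946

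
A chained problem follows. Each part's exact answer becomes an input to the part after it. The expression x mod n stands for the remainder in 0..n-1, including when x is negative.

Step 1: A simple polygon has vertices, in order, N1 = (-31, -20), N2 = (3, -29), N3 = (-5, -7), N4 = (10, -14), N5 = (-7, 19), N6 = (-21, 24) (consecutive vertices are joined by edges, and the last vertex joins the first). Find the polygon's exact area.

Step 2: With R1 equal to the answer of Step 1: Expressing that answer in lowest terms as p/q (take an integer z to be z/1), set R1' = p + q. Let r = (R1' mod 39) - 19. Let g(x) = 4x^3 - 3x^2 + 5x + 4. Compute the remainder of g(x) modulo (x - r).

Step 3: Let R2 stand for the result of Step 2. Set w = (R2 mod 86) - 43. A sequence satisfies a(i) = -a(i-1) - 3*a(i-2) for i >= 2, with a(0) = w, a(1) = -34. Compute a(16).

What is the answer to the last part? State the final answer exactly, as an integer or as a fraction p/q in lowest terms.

140932

Step 1: cross terms: (-31*-29 - 3*-20)=959, (3*-7 - -5*-29)=-166, (-5*-14 - 10*-7)=140, (10*19 - -7*-14)=92, (-7*24 - -21*19)=231, (-21*-20 - -31*24)=1164; twice the area = |2420| = 2420; area = 1210; answer 1210
Step 2: R1 = 1210; threaded value p + q = 1211; r = -17; remainder = value at the root: 4*(-17)^3 - 3*(-17)^2 + 5*(-17)^1 + 4 = (-19652) + (-867) + (-85) + (4) = -20600; answer -20600
Step 3: R2 = -20600; w = -3; a(2) = -1*(-34) - 3*(-3) = 43; iterating: a(2)=43, a(3)=59, a(4)=-188, a(5)=11, a(6)=553, a(7)=-586, a(8)=-1073, a(9)=2831, a(10)=388, a(11)=-8881, a(12)=7717, a(13)=18926, a(14)=-42077, a(15)=-14701, a(16)=140932; answer 140932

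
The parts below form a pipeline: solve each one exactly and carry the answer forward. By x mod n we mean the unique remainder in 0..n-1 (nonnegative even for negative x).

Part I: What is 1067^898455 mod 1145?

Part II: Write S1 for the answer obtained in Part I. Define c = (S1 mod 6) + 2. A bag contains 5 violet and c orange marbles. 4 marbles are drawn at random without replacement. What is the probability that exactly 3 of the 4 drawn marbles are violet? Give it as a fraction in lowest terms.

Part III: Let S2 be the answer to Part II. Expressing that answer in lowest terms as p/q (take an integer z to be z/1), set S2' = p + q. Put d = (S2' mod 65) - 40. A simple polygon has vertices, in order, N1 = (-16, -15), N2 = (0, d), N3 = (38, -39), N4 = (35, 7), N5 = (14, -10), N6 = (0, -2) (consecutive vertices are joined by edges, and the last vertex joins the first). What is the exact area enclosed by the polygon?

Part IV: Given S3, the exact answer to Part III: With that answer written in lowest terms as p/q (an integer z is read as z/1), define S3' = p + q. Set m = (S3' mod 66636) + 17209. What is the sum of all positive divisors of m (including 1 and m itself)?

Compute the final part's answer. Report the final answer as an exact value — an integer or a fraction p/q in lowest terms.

32688

Part I: squarings mod 1145: 1067^1=1067, 1067^2=359, 1067^4=641, 1067^8=971, 1067^16=506, 1067^32=701, 1067^64=196, 1067^128=631, 1067^256=846, 1067^512=91, 1067^1024=266, 1067^2048=911, 1067^4096=941, 1067^8192=396, 1067^16384=1096, 1067^32768=111, 1067^65536=871, 1067^131072=651, 1067^262144=151, 1067^524288=1046; 1067^898455 = 1067^1 * 1067^2 * 1067^4 * 1067^16 * 1067^128 * 1067^256 * 1067^1024 * 1067^4096 * 1067^8192 * 1067^32768 * 1067^65536 * 1067^262144 * 1067^524288 = 703 (mod 1145); answer 703
Part II: S1 = 703; c = 3; total draws C(8,4) = 70; favorable C(5,3)*C(3,1) = 30; P = 3/7; answer 3/7
Part III: S2 = 3/7; threaded value p + q = 10; d = -30; cross terms: (-16*-30 - 0*-15)=480, (0*-39 - 38*-30)=1140, (38*7 - 35*-39)=1631, (35*-10 - 14*7)=-448, (14*-2 - 0*-10)=-28, (0*-15 - -16*-2)=-32; twice the area = |2743| = 2743; area = 2743/2; answer 2743/2
Part IV: S3 = 2743/2; threaded value p + q = 2745; m = 19954; 19954 = 2 * 11 * 907; sigma = (1 + 2) * (1 + 11) * (1 + 907) = 3 * 12 * 908 = 32688; answer 32688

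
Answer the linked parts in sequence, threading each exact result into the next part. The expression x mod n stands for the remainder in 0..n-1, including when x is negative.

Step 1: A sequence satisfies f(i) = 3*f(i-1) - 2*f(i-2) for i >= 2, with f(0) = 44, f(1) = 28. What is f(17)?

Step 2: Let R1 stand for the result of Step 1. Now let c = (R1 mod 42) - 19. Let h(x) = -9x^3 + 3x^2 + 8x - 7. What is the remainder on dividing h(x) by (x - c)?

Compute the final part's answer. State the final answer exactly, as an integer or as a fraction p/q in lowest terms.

Step 1: f(2) = 3*(28) - 2*(44) = -4; iterating: f(2)=-4, f(3)=-68, f(4)=-196, f(5)=-452, f(6)=-964, f(7)=-1988, f(8)=-4036, f(9)=-8132, f(10)=-16324, f(11)=-32708, f(12)=-65476, f(13)=-131012, f(14)=-262084, f(15)=-524228, f(16)=-1048516, f(17)=-2097092; answer -2097092
Step 2: R1 = -2097092; c = -9; remainder = value at the root: -9*(-9)^3 + 3*(-9)^2 + 8*(-9)^1 - 7 = (6561) + (243) + (-72) + (-7) = 6725; answer 6725

6725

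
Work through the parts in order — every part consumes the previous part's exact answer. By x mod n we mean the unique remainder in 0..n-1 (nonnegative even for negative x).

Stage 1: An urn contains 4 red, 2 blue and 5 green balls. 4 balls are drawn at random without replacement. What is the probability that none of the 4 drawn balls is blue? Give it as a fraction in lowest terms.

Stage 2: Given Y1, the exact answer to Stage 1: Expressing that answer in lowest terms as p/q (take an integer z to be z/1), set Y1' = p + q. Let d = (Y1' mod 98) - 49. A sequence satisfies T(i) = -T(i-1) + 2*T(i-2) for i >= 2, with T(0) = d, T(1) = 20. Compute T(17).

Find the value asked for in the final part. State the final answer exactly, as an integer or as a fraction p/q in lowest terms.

-305810

Stage 1: total draws C(11,4) = 330; favorable C(9,4) = 126; P = 21/55; answer 21/55
Stage 2: Y1 = 21/55; threaded value p + q = 76; d = 27; T(2) = -1*(20) + 2*(27) = 34; iterating: T(2)=34, T(3)=6, T(4)=62, T(5)=-50, T(6)=174, T(7)=-274, T(8)=622, T(9)=-1170, T(10)=2414, T(11)=-4754, T(12)=9582, T(13)=-19090, T(14)=38254, T(15)=-76434, T(16)=152942, T(17)=-305810; answer -305810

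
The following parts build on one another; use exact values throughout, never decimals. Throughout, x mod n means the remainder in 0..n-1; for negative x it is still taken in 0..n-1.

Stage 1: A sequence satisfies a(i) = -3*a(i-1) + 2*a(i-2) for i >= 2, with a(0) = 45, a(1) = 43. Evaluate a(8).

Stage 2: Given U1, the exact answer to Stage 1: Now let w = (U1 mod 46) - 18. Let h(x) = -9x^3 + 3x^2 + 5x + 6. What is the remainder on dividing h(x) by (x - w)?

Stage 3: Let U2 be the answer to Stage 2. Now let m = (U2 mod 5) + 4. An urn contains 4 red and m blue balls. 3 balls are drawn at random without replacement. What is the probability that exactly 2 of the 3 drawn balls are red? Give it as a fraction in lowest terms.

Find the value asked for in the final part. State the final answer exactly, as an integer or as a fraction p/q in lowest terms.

Stage 1: a(2) = -3*(43) + 2*(45) = -39; iterating: a(2)=-39, a(3)=203, a(4)=-687, a(5)=2467, a(6)=-8775, a(7)=31259, a(8)=-111327; answer -111327
Stage 2: U1 = -111327; w = 21; remainder = value at the root: -9*(21)^3 + 3*(21)^2 + 5*(21)^1 + 6 = (-83349) + (1323) + (105) + (6) = -81915; answer -81915
Stage 3: U2 = -81915; m = 4; total draws C(8,3) = 56; favorable C(4,2)*C(4,1) = 24; P = 3/7; answer 3/7

3/7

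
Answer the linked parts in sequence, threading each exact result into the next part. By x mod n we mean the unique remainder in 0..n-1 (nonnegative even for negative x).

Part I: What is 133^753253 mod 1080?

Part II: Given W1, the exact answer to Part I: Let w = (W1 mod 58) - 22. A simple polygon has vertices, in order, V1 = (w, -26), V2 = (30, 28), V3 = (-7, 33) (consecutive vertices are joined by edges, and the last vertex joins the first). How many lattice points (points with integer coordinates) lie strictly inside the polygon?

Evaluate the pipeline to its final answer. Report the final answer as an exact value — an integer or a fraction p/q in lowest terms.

1056

Part I: squarings mod 1080: 133^1=133, 133^2=409, 133^4=961, 133^8=121, 133^16=601, 133^32=481, 133^64=241, 133^128=841, 133^256=961, 133^512=121, 133^1024=601, 133^2048=481, 133^4096=241, 133^8192=841, 133^16384=961, 133^32768=121, 133^65536=601, 133^131072=481, 133^262144=241, 133^524288=841; 133^753253 = 133^1 * 133^4 * 133^32 * 133^64 * 133^512 * 133^1024 * 133^2048 * 133^4096 * 133^8192 * 133^16384 * 133^65536 * 133^131072 * 133^524288 = 493 (mod 1080); answer 493
Part II: W1 = 493; w = 7; cross terms: (7*28 - 30*-26)=976, (30*33 - -7*28)=1186, (-7*-26 - 7*33)=-49; twice the area = |2113| = 2113; area = 2113/2; boundary points = 1 + 1 + 1 = 3; strictly interior points = area - boundary/2 + 1 = 1056; answer 1056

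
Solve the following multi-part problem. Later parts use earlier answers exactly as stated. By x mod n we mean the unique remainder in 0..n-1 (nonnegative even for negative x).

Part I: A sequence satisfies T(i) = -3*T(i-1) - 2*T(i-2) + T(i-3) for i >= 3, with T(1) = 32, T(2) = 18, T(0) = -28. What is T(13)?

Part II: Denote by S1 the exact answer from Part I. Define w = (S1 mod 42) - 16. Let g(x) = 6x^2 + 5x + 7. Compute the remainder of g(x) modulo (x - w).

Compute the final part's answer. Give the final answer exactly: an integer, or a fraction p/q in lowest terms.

Part I: T(3) = -3*(18) - 2*(32) + 1*(-28) = -146; iterating: T(3)=-146, T(4)=434, T(5)=-992, T(6)=1962, T(7)=-3468, T(8)=5488, T(9)=-7566, T(10)=8254, T(11)=-4142, T(12)=-11648, T(13)=51482; answer 51482
Part II: S1 = 51482; w = 16; remainder = value at the root: 6*(16)^2 + 5*(16)^1 + 7 = (1536) + (80) + (7) = 1623; answer 1623

1623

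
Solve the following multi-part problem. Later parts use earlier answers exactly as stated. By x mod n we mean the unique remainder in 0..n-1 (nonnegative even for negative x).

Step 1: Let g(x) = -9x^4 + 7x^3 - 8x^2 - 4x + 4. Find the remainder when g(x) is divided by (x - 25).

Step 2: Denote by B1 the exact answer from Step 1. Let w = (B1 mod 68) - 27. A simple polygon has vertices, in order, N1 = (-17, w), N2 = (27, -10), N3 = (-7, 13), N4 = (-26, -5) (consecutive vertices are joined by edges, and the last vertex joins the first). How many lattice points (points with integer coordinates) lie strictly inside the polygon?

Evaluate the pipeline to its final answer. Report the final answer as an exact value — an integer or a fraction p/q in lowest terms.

818

Step 1: remainder = value at the root: -9*(25)^4 + 7*(25)^3 - 8*(25)^2 - 4*(25)^1 + 4 = (-3515625) + (109375) + (-5000) + (-100) + (4) = -3411346; answer -3411346
Step 2: B1 = -3411346; w = -17; cross terms: (-17*-10 - 27*-17)=629, (27*13 - -7*-10)=281, (-7*-5 - -26*13)=373, (-26*-17 - -17*-5)=357; twice the area = |1640| = 1640; area = 820; boundary points = 1 + 1 + 1 + 3 = 6; strictly interior points = area - boundary/2 + 1 = 818; answer 818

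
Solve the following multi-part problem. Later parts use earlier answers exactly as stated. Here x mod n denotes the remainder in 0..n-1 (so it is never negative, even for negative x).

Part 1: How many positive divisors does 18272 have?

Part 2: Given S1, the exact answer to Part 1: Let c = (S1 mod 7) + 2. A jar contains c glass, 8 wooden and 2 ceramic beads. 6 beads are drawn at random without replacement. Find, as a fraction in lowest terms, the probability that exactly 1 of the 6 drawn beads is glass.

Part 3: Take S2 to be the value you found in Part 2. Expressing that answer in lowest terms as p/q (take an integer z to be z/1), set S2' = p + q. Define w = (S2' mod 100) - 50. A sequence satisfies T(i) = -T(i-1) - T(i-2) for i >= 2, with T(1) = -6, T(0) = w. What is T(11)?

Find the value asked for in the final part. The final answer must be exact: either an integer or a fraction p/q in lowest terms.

51

Part 1: 18272 = 2^5 * 571; number of divisors = (5+1) * (1+1) = 12; answer 12
Part 2: S1 = 12; c = 7; total draws C(17,6) = 12376; favorable C(7,1)*C(10,5) = 1764; P = 63/442; answer 63/442
Part 3: S2 = 63/442; threaded value p + q = 505; w = -45; T(2) = -1*(-6) - 1*(-45) = 51; iterating: T(2)=51, T(3)=-45, T(4)=-6, T(5)=51, T(6)=-45, T(7)=-6, T(8)=51, T(9)=-45, T(10)=-6, T(11)=51; answer 51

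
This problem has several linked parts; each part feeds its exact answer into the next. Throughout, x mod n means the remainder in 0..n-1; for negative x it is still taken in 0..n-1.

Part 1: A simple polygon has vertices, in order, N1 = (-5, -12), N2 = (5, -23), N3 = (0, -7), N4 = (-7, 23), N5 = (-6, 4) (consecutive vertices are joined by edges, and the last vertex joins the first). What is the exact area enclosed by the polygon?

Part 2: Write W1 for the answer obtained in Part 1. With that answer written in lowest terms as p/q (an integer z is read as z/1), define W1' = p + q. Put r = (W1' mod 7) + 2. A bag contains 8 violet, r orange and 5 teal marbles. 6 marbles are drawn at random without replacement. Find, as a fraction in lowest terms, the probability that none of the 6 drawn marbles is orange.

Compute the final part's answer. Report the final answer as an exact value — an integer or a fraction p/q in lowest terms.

3/14

Part 1: cross terms: (-5*-23 - 5*-12)=175, (5*-7 - 0*-23)=-35, (0*23 - -7*-7)=-49, (-7*4 - -6*23)=110, (-6*-12 - -5*4)=92; twice the area = |293| = 293; area = 293/2; answer 293/2
Part 2: W1 = 293/2; threaded value p + q = 295; r = 3; total draws C(16,6) = 8008; favorable C(13,6) = 1716; P = 3/14; answer 3/14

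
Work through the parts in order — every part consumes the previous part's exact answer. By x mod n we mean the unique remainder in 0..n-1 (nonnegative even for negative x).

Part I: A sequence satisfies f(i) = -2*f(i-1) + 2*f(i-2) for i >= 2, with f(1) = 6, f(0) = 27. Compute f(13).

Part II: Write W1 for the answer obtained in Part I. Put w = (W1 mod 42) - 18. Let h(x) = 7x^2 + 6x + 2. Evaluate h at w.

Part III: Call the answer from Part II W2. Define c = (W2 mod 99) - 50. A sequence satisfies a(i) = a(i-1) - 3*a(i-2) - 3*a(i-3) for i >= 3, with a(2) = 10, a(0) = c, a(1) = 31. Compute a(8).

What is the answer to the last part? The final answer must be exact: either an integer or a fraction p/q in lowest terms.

Part I: f(2) = -2*(6) + 2*(27) = 42; iterating: f(2)=42, f(3)=-72, f(4)=228, f(5)=-600, f(6)=1656, f(7)=-4512, f(8)=12336, f(9)=-33696, f(10)=92064, f(11)=-251520, f(12)=687168, f(13)=-1877376; answer -1877376
Part II: W1 = -1877376; w = 6; 7*(6)^2 + 6*(6)^1 + 2 = (252) + (36) + (2) = 290; answer 290
Part III: W2 = 290; c = 42; a(3) = 1*(10) - 3*(31) - 3*(42) = -209; iterating: a(3)=-209, a(4)=-332, a(5)=265, a(6)=1888, a(7)=2089, a(8)=-4370; answer -4370

-4370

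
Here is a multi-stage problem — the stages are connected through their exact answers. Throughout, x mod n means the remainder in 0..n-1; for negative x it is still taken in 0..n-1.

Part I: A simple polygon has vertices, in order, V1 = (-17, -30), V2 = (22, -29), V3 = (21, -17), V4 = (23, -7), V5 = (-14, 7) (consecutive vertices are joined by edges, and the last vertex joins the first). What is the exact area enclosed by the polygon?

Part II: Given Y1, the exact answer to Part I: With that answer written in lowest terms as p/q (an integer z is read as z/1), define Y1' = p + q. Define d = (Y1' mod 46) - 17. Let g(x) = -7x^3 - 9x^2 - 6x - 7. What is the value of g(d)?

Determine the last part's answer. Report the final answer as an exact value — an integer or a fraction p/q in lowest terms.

Part I: cross terms: (-17*-29 - 22*-30)=1153, (22*-17 - 21*-29)=235, (21*-7 - 23*-17)=244, (23*7 - -14*-7)=63, (-14*-30 - -17*7)=539; twice the area = |2234| = 2234; area = 1117; answer 1117
Part II: Y1 = 1117; threaded value p + q = 1118; d = -3; -7*(-3)^3 - 9*(-3)^2 - 6*(-3)^1 - 7 = (189) + (-81) + (18) + (-7) = 119; answer 119

119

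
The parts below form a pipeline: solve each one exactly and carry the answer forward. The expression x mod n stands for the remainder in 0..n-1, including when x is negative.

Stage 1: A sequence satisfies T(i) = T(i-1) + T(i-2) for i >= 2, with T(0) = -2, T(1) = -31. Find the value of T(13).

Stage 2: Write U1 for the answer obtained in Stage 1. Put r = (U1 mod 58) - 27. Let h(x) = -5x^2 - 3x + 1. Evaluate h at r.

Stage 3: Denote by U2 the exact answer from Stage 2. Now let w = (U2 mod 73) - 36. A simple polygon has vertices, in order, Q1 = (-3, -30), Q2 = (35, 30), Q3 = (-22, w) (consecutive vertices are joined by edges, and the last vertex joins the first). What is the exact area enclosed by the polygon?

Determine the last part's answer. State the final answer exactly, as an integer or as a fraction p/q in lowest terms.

1368

Stage 1: T(2) = 1*(-31) + 1*(-2) = -33; iterating: T(2)=-33, T(3)=-64, T(4)=-97, T(5)=-161, T(6)=-258, T(7)=-419, T(8)=-677, T(9)=-1096, T(10)=-1773, T(11)=-2869, T(12)=-4642, T(13)=-7511; answer -7511
Stage 2: U1 = -7511; r = 2; -5*(2)^2 - 3*(2)^1 + 1 = (-20) + (-6) + (1) = -25; answer -25
Stage 3: U2 = -25; w = 12; cross terms: (-3*30 - 35*-30)=960, (35*12 - -22*30)=1080, (-22*-30 - -3*12)=696; twice the area = |2736| = 2736; area = 1368; answer 1368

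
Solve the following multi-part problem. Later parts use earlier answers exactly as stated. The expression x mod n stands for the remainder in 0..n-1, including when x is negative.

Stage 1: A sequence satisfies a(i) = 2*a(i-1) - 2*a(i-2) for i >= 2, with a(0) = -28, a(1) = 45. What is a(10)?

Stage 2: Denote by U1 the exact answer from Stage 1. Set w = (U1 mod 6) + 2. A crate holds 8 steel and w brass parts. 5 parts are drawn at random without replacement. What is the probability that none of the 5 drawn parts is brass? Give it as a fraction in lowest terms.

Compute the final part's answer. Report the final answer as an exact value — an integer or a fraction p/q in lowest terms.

7/99

Stage 1: a(2) = 2*(45) - 2*(-28) = 146; iterating: a(2)=146, a(3)=202, a(4)=112, a(5)=-180, a(6)=-584, a(7)=-808, a(8)=-448, a(9)=720, a(10)=2336; answer 2336
Stage 2: U1 = 2336; w = 4; total draws C(12,5) = 792; favorable C(8,5) = 56; P = 7/99; answer 7/99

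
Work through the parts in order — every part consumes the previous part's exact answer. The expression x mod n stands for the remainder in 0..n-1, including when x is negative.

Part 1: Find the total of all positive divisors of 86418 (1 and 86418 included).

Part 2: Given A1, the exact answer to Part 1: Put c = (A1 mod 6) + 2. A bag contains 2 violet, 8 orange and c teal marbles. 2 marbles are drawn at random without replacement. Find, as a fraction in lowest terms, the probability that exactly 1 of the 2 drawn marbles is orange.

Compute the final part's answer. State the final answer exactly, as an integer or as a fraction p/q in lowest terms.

Part 1: 86418 = 2 * 3^2 * 4801; sigma = (1 + 2) * (1 + 3 + 9) * (1 + 4801) = 3 * 13 * 4802 = 187278; answer 187278
Part 2: A1 = 187278; c = 2; total draws C(12,2) = 66; favorable C(8,1)*C(4,1) = 32; P = 16/33; answer 16/33

16/33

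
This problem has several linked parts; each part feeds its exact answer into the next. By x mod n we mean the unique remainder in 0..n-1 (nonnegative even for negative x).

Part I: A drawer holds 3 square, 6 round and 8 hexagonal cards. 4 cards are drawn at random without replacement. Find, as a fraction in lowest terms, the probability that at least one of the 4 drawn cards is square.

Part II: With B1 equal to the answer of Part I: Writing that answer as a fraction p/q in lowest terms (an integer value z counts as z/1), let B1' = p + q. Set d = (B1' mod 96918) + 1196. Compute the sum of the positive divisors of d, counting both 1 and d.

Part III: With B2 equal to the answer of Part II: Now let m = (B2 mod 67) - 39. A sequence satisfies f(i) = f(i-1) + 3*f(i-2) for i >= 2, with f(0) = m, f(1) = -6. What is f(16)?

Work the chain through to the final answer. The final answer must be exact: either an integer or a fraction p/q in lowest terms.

Part I: total draws C(17,4) = 2380; complement C(14,4) = 1001; favorable 2380 - 1001 = 1379; P = 197/340; answer 197/340
Part II: B1 = 197/340; threaded value p + q = 537; d = 1733; 1733 is prime, so its only divisors are 1 and 1733; sigma = 1 + 1733 = 1734; answer 1734
Part III: B2 = 1734; m = 20; f(2) = 1*(-6) + 3*(20) = 54; iterating: f(2)=54, f(3)=36, f(4)=198, f(5)=306, f(6)=900, f(7)=1818, f(8)=4518, f(9)=9972, f(10)=23526, f(11)=53442, f(12)=124020, f(13)=284346, f(14)=656406, f(15)=1509444, f(16)=3478662; answer 3478662

3478662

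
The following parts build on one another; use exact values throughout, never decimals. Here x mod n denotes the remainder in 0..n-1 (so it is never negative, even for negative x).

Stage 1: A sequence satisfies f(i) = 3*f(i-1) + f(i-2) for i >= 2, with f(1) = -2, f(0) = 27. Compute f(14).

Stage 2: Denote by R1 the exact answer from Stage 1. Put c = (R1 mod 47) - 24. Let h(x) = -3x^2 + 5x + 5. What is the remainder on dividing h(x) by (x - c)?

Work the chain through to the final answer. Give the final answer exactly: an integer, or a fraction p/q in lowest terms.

-193

Stage 1: f(2) = 3*(-2) + 1*(27) = 21; iterating: f(2)=21, f(3)=61, f(4)=204, f(5)=673, f(6)=2223, f(7)=7342, f(8)=24249, f(9)=80089, f(10)=264516, f(11)=873637, f(12)=2885427, f(13)=9529918, f(14)=31475181; answer 31475181
Stage 2: R1 = 31475181; c = 9; remainder = value at the root: -3*(9)^2 + 5*(9)^1 + 5 = (-243) + (45) + (5) = -193; answer -193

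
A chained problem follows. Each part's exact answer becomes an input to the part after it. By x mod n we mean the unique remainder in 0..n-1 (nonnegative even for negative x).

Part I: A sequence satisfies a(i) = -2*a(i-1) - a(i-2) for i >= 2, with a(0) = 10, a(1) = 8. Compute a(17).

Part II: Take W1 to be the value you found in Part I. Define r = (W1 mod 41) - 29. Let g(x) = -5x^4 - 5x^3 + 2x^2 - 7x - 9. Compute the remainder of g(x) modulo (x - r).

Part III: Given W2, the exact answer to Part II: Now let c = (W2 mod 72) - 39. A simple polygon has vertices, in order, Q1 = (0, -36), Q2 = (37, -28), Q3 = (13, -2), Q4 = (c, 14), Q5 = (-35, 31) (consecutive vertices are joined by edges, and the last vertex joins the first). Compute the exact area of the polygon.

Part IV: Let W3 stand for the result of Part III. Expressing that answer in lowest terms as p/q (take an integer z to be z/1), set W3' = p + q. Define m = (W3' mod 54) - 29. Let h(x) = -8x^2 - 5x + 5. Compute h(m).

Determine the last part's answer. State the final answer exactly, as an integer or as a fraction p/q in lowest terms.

Part I: a(2) = -2*(8) - 1*(10) = -26; iterating: a(2)=-26, a(3)=44, a(4)=-62, a(5)=80, a(6)=-98, a(7)=116, a(8)=-134, a(9)=152, a(10)=-170, a(11)=188, a(12)=-206, a(13)=224, a(14)=-242, a(15)=260, a(16)=-278, a(17)=296; answer 296
Part II: W1 = 296; r = -20; remainder = value at the root: -5*(-20)^4 - 5*(-20)^3 + 2*(-20)^2 - 7*(-20)^1 - 9 = (-800000) + (40000) + (800) + (140) + (-9) = -759069; answer -759069
Part III: W2 = -759069; c = -12; cross terms: (0*-28 - 37*-36)=1332, (37*-2 - 13*-28)=290, (13*14 - -12*-2)=158, (-12*31 - -35*14)=118, (-35*-36 - 0*31)=1260; twice the area = |3158| = 3158; area = 1579; answer 1579
Part IV: W3 = 1579; threaded value p + q = 1580; m = -15; -8*(-15)^2 - 5*(-15)^1 + 5 = (-1800) + (75) + (5) = -1720; answer -1720

-1720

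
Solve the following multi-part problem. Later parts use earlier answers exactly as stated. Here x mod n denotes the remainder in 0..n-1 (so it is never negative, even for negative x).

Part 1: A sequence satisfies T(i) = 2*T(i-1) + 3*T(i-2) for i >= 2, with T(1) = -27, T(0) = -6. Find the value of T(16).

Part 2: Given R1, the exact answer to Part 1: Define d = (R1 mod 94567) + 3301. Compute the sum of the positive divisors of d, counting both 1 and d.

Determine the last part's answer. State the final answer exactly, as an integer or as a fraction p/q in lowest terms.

Part 1: T(2) = 2*(-27) + 3*(-6) = -72; iterating: T(2)=-72, T(3)=-225, T(4)=-666, T(5)=-2007, T(6)=-6012, T(7)=-18045, T(8)=-54126, T(9)=-162387, T(10)=-487152, T(11)=-1461465, T(12)=-4384386, T(13)=-13153167, T(14)=-39459492, T(15)=-118378485, T(16)=-355135446; answer -355135446
Part 2: R1 = -355135446; d = 61507; 61507 is prime, so its only divisors are 1 and 61507; sigma = 1 + 61507 = 61508; answer 61508

61508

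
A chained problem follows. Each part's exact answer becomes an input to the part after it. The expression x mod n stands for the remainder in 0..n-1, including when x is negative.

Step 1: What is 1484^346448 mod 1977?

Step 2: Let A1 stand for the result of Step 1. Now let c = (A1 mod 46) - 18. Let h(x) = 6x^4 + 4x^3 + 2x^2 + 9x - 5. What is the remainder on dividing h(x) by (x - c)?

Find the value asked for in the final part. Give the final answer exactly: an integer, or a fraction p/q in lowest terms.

Step 1: squarings mod 1977: 1484^1=1484, 1484^2=1855, 1484^4=1045, 1484^8=721, 1484^16=1867, 1484^32=238, 1484^64=1288, 1484^128=241, 1484^256=748, 1484^512=13, 1484^1024=169, 1484^2048=883, 1484^4096=751, 1484^8192=556, 1484^16384=724, 1484^32768=271, 1484^65536=292, 1484^131072=253, 1484^262144=745; 1484^346448 = 1484^16 * 1484^64 * 1484^256 * 1484^2048 * 1484^16384 * 1484^65536 * 1484^262144 = 430 (mod 1977); answer 430
Step 2: A1 = 430; c = -2; remainder = value at the root: 6*(-2)^4 + 4*(-2)^3 + 2*(-2)^2 + 9*(-2)^1 - 5 = (96) + (-32) + (8) + (-18) + (-5) = 49; answer 49

49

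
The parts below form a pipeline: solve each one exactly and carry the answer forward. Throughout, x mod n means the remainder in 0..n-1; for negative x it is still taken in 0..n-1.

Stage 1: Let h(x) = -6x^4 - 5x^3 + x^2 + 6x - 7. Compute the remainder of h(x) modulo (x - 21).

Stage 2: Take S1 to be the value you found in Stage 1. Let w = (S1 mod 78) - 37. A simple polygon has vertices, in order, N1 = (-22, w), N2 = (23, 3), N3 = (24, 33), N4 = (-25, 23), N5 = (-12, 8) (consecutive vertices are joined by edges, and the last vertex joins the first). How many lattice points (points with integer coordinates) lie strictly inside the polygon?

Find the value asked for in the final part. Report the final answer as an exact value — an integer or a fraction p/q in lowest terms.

Stage 1: remainder = value at the root: -6*(21)^4 - 5*(21)^3 + 1*(21)^2 + 6*(21)^1 - 7 = (-1166886) + (-46305) + (441) + (126) + (-7) = -1212631; answer -1212631
Stage 2: S1 = -1212631; w = -2; cross terms: (-22*3 - 23*-2)=-20, (23*33 - 24*3)=687, (24*23 - -25*33)=1377, (-25*8 - -12*23)=76, (-12*-2 - -22*8)=200; twice the area = |2320| = 2320; area = 1160; boundary points = 5 + 1 + 1 + 1 + 10 = 18; strictly interior points = area - boundary/2 + 1 = 1152; answer 1152

1152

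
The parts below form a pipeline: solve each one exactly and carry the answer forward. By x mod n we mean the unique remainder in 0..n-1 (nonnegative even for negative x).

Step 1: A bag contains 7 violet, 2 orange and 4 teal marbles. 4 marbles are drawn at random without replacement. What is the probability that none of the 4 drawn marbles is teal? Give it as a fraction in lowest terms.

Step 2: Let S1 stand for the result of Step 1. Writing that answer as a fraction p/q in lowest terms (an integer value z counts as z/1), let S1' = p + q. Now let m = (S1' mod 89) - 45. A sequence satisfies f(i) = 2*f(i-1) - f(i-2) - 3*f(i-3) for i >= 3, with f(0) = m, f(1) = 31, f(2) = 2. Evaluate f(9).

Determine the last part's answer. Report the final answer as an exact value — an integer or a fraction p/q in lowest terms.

Step 1: total draws C(13,4) = 715; favorable C(9,4) = 126; P = 126/715; answer 126/715
Step 2: S1 = 126/715; threaded value p + q = 841; m = -5; f(3) = 2*(2) - 1*(31) - 3*(-5) = -12; iterating: f(3)=-12, f(4)=-119, f(5)=-232, f(6)=-309, f(7)=-29, f(8)=947, f(9)=2850; answer 2850

2850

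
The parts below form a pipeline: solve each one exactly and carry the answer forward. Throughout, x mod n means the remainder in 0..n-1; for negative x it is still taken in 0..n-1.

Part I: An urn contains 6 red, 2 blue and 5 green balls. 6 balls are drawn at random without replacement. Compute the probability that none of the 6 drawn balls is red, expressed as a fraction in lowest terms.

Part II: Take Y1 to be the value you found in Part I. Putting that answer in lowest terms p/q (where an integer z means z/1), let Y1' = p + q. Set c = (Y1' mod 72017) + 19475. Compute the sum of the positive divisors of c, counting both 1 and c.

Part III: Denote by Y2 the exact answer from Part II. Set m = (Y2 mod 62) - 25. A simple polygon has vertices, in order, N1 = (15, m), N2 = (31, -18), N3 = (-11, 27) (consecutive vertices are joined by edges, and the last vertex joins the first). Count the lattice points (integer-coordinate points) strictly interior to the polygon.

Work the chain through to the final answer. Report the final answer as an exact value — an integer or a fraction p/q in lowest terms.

Part I: total draws C(13,6) = 1716; favorable C(7,6) = 7; P = 7/1716; answer 7/1716
Part II: Y1 = 7/1716; threaded value p + q = 1723; c = 21198; 21198 = 2 * 3 * 3533; sigma = (1 + 2) * (1 + 3) * (1 + 3533) = 3 * 4 * 3534 = 42408; answer 42408
Part III: Y2 = 42408; m = -25; cross terms: (15*-18 - 31*-25)=505, (31*27 - -11*-18)=639, (-11*-25 - 15*27)=-130; twice the area = |1014| = 1014; area = 507; boundary points = 1 + 3 + 26 = 30; strictly interior points = area - boundary/2 + 1 = 493; answer 493

493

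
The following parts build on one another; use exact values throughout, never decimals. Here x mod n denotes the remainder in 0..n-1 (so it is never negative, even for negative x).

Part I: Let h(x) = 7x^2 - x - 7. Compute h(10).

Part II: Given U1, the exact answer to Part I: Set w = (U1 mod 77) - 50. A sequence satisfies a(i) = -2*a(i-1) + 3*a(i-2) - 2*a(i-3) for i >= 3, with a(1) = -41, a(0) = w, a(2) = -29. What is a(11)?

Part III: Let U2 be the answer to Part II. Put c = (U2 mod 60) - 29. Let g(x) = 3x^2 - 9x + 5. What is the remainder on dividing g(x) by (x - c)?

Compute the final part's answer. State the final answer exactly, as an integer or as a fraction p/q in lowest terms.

629

Part I: 7*(10)^2 - 1*(10)^1 - 7 = (700) + (-10) + (-7) = 683; answer 683
Part II: U1 = 683; w = 17; a(3) = -2*(-29) + 3*(-41) - 2*(17) = -99; iterating: a(3)=-99, a(4)=193, a(5)=-625, a(6)=2027, a(7)=-6315, a(8)=19961, a(9)=-62921, a(10)=198355, a(11)=-625395; answer -625395
Part III: U2 = -625395; c = 16; remainder = value at the root: 3*(16)^2 - 9*(16)^1 + 5 = (768) + (-144) + (5) = 629; answer 629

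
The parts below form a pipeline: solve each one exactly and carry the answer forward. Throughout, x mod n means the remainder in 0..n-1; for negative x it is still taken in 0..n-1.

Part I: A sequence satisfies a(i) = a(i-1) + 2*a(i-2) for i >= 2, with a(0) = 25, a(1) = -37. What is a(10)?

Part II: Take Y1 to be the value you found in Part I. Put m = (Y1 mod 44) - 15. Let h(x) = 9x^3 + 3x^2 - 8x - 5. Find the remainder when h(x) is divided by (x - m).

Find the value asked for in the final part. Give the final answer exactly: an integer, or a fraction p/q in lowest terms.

Part I: a(2) = 1*(-37) + 2*(25) = 13; iterating: a(2)=13, a(3)=-61, a(4)=-35, a(5)=-157, a(6)=-227, a(7)=-541, a(8)=-995, a(9)=-2077, a(10)=-4067; answer -4067
Part II: Y1 = -4067; m = 10; remainder = value at the root: 9*(10)^3 + 3*(10)^2 - 8*(10)^1 - 5 = (9000) + (300) + (-80) + (-5) = 9215; answer 9215

9215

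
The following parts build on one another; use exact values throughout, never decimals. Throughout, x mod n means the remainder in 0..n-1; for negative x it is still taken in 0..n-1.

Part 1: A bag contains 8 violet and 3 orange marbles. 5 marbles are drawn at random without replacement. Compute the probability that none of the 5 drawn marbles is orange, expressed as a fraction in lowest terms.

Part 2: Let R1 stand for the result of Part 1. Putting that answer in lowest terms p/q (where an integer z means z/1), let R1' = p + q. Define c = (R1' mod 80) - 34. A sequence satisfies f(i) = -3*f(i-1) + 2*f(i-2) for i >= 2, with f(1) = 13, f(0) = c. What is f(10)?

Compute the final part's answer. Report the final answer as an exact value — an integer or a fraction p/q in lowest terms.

-901233

Part 1: total draws C(11,5) = 462; favorable C(8,5) = 56; P = 4/33; answer 4/33
Part 2: R1 = 4/33; threaded value p + q = 37; c = 3; f(2) = -3*(13) + 2*(3) = -33; iterating: f(2)=-33, f(3)=125, f(4)=-441, f(5)=1573, f(6)=-5601, f(7)=19949, f(8)=-71049, f(9)=253045, f(10)=-901233; answer -901233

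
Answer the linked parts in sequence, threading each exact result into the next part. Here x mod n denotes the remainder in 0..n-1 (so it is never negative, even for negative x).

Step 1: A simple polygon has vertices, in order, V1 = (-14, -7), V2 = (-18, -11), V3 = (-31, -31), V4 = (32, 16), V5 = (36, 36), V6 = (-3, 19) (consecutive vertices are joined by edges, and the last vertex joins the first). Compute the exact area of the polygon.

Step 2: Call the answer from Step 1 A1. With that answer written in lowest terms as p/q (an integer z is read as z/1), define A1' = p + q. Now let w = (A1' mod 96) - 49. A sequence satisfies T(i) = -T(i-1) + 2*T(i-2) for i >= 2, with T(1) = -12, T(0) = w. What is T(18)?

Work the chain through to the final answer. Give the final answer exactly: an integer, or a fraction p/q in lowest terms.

873808

Step 1: cross terms: (-14*-11 - -18*-7)=28, (-18*-31 - -31*-11)=217, (-31*16 - 32*-31)=496, (32*36 - 36*16)=576, (36*19 - -3*36)=792, (-3*-7 - -14*19)=287; twice the area = |2396| = 2396; area = 1198; answer 1198
Step 2: A1 = 1198; threaded value p + q = 1199; w = -2; T(2) = -1*(-12) + 2*(-2) = 8; iterating: T(2)=8, T(3)=-32, T(4)=48, T(5)=-112, T(6)=208, T(7)=-432, T(8)=848, T(9)=-1712, T(10)=3408, T(11)=-6832, T(12)=13648, T(13)=-27312, T(14)=54608, T(15)=-109232, T(16)=218448, T(17)=-436912, T(18)=873808; answer 873808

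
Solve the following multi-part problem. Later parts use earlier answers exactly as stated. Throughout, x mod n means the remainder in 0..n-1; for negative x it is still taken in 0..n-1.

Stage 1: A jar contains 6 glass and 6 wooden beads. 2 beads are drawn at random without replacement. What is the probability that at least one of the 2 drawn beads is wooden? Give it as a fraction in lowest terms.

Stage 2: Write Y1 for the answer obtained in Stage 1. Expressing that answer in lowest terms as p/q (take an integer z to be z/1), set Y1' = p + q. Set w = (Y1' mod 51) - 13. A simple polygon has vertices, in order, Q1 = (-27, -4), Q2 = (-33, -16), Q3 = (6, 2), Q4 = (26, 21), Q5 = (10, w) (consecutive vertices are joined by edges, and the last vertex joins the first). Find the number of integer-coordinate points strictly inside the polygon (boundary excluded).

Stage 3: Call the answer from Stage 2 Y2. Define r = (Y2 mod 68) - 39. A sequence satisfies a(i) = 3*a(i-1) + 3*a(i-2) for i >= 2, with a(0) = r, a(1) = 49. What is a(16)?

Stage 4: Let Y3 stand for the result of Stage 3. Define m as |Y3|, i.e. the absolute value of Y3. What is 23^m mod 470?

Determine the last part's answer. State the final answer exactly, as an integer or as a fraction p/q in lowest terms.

Stage 1: total draws C(12,2) = 66; complement C(6,2) = 15; favorable 66 - 15 = 51; P = 17/22; answer 17/22
Stage 2: Y1 = 17/22; threaded value p + q = 39; w = 26; cross terms: (-27*-16 - -33*-4)=300, (-33*2 - 6*-16)=30, (6*21 - 26*2)=74, (26*26 - 10*21)=466, (10*-4 - -27*26)=662; twice the area = |1532| = 1532; area = 766; boundary points = 6 + 3 + 1 + 1 + 1 = 12; strictly interior points = area - boundary/2 + 1 = 761; answer 761
Stage 3: Y2 = 761; r = -26; a(2) = 3*(49) + 3*(-26) = 69; iterating: a(2)=69, a(3)=354, a(4)=1269, a(5)=4869, a(6)=18414, a(7)=69849, a(8)=264789, a(9)=1003914, a(10)=3806109, a(11)=14430069, a(12)=54708534, a(13)=207415809, a(14)=786373029, a(15)=2981366514, a(16)=11303218629; answer 11303218629
Stage 4: Y3 = 11303218629; m = 11303218629; squarings mod 470: 23^1=23, 23^2=59, 23^4=191, 23^8=291, 23^16=81, 23^32=451, 23^64=361, 23^128=131, 23^256=241, 23^512=271, 23^1024=121, 23^2048=71, 23^4096=341, 23^8192=191, 23^16384=291, 23^32768=81, 23^65536=451, 23^131072=361, 23^262144=131, 23^524288=241, 23^1048576=271, 23^2097152=121, 23^4194304=71, 23^8388608=341, 23^16777216=191, 23^33554432=291, 23^67108864=81, 23^134217728=451, 23^268435456=361, 23^536870912=131, 23^1073741824=241, 23^2147483648=271, 23^4294967296=121, 23^8589934592=71; 23^11303218629 = 23^1 * 23^4 * 23^64 * 23^128 * 23^256 * 23^1024 * 23^2048 * 23^8192 * 23^16384 * 23^65536 * 23^524288 * 23^1048576 * 23^2097152 * 23^8388608 * 23^16777216 * 23^536870912 * 23^2147483648 * 23^8589934592 = 163 (mod 470); answer 163

163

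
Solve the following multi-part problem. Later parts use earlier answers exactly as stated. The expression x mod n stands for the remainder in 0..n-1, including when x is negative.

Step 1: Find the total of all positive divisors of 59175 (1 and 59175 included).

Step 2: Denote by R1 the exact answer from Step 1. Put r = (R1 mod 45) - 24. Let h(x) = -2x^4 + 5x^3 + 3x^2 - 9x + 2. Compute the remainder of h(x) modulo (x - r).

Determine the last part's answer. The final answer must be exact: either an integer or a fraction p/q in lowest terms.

Step 1: 59175 = 3^2 * 5^2 * 263; sigma = (1 + 3 + 9) * (1 + 5 + 25) * (1 + 263) = 13 * 31 * 264 = 106392; answer 106392
Step 2: R1 = 106392; r = -12; remainder = value at the root: -2*(-12)^4 + 5*(-12)^3 + 3*(-12)^2 - 9*(-12)^1 + 2 = (-41472) + (-8640) + (432) + (108) + (2) = -49570; answer -49570

-49570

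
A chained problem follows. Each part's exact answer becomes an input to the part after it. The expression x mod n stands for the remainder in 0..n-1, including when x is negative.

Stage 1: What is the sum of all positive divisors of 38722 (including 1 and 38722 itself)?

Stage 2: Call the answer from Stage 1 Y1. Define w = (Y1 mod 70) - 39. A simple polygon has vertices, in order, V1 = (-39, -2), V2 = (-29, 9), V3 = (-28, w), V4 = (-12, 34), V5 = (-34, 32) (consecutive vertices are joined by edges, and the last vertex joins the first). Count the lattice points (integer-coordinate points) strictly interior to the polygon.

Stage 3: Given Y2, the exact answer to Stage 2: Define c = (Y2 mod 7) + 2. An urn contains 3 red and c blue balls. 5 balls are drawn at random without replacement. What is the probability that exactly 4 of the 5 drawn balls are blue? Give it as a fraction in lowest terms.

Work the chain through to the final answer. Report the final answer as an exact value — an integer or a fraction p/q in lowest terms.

Stage 1: 38722 = 2 * 19 * 1019; sigma = (1 + 2) * (1 + 19) * (1 + 1019) = 3 * 20 * 1020 = 61200; answer 61200
Stage 2: Y1 = 61200; w = -19; cross terms: (-39*9 - -29*-2)=-409, (-29*-19 - -28*9)=803, (-28*34 - -12*-19)=-1180, (-12*32 - -34*34)=772, (-34*-2 - -39*32)=1316; twice the area = |1302| = 1302; area = 651; boundary points = 1 + 1 + 1 + 2 + 1 = 6; strictly interior points = area - boundary/2 + 1 = 649; answer 649
Stage 3: Y2 = 649; c = 7; total draws C(10,5) = 252; favorable C(7,4)*C(3,1) = 105; P = 5/12; answer 5/12

5/12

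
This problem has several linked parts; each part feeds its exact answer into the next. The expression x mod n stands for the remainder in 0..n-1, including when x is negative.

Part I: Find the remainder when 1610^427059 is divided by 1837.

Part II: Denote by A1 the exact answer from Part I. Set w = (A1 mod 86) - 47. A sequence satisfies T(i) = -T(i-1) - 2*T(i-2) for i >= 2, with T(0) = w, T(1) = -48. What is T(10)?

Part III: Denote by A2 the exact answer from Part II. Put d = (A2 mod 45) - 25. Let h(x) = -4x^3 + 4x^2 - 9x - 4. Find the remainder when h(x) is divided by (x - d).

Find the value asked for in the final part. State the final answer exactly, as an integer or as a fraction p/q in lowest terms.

33776

Part I: squarings mod 1837: 1610^1=1610, 1610^2=93, 1610^4=1301, 1610^8=724, 1610^16=631, 1610^32=1369, 1610^64=421, 1610^128=889, 1610^256=411, 1610^512=1754, 1610^1024=1378, 1610^2048=1263, 1610^4096=653, 1610^8192=225, 1610^16384=1026, 1610^32768=75, 1610^65536=114, 1610^131072=137, 1610^262144=399; 1610^427059 = 1610^1 * 1610^2 * 1610^16 * 1610^32 * 1610^1024 * 1610^32768 * 1610^131072 * 1610^262144 = 1268 (mod 1837); answer 1268
Part II: A1 = 1268; w = 17; T(2) = -1*(-48) - 2*(17) = 14; iterating: T(2)=14, T(3)=82, T(4)=-110, T(5)=-54, T(6)=274, T(7)=-166, T(8)=-382, T(9)=714, T(10)=50; answer 50
Part III: A2 = 50; d = -20; remainder = value at the root: -4*(-20)^3 + 4*(-20)^2 - 9*(-20)^1 - 4 = (32000) + (1600) + (180) + (-4) = 33776; answer 33776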